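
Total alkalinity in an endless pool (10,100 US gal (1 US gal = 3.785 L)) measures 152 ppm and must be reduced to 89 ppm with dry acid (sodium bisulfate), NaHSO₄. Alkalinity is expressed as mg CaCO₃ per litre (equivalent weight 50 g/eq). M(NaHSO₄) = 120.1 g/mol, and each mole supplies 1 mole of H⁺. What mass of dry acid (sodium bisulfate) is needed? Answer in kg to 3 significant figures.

Volume: 10,100 US gal × 3.785 L/gal = 38,228 L.
Alkalinity to neutralize: (152 − 89) = 63 mg/L as CaCO₃ × 38,228 L = 2408 g as CaCO₃.
Equivalents of H⁺ required: 2408 ÷ 50 g/eq = 48.17 eq = 48.17 mol NaHSO₄.
Mass of NaHSO₄: 48.17 × 120.1 = 5785 g.

5.78 kg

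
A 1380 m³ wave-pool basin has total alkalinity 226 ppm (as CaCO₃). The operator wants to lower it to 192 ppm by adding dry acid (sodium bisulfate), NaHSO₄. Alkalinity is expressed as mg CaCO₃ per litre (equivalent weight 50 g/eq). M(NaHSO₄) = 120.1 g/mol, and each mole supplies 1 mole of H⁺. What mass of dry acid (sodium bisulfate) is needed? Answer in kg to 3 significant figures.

113 kg

Volume: 1380 m³ = 1,380,000 L.
Alkalinity to neutralize: (226 − 192) = 34 mg/L as CaCO₃ × 1,380,000 L = 46,920 g as CaCO₃.
Equivalents of H⁺ required: 46,920 ÷ 50 g/eq = 938.4 eq = 938.4 mol NaHSO₄.
Mass of NaHSO₄: 938.4 × 120.1 = 112,700 g.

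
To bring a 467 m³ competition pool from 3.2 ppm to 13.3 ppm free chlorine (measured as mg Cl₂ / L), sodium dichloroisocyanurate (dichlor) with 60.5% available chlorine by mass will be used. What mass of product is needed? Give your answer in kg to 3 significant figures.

Volume: 467 m³ = 467,000 L.
Chlorine deficit: 13.3 − 3.2 = 10.1 ppm = 10.1 mg/L as Cl₂.
Cl₂ equivalent needed: 10.1 mg/L × 467,000 L = 4,717,000 mg = 4717 g.
Product at 60.5% available chlorine: 4717 / 0.605 = 7796 g.

7.80 kg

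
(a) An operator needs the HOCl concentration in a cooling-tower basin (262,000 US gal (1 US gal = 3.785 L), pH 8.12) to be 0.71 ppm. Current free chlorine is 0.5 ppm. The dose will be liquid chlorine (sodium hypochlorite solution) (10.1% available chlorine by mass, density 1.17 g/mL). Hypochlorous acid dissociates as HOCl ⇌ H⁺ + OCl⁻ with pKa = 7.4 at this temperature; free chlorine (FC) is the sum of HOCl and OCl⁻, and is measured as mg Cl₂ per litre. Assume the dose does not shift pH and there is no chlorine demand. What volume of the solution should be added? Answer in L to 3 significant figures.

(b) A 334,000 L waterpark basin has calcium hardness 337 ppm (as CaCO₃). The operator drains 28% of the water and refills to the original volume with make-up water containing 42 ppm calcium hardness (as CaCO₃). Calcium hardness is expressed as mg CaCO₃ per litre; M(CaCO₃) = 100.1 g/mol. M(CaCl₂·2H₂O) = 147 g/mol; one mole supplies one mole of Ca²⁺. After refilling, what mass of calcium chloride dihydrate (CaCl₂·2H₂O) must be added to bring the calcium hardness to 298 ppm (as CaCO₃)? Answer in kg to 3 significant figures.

(a) Volume: 262,000 US gal × 3.785 L/gal = 991,670 L.
(a) [OCl⁻]/[HOCl] = 10^(pH − pKa) = 10^(8.12 − 7.4) = 5.248; fraction as HOCl = 1/(1 + 5.248) = 0.16.
(a) Free chlorine required for 0.71 ppm HOCl: 0.71 / 0.16 = 4.436 ppm.
(a) FC to add: 4.436 − 0.5 = 3.936 mg/L as Cl₂.
(a) Cl₂ equivalent: 3.936 mg/L × 991,670 L = 3903 g.
(a) Product at 10.1% available Cl: 3903 / 0.101 = 38,650 g.
(a) Volume: 38,650 g ÷ 1.17 g/mL = 33,030 mL.

(b) After draining 28% and refilling: 337 × 0.72 + 42 × 0.28 = 254.4 ppm.
(b) Deficit to target: 298 − 254.4 = 43.6 mg/L.
(b) As CaCO₃: 43.6 mg/L × 334,000 L = 14,560 g; ÷ 100.1 = 145.5 mol Ca²⁺.
(b) Mass: 145.5 × 147 = 21,390 g.

(a) 33.0 L; (b) 21.4 kg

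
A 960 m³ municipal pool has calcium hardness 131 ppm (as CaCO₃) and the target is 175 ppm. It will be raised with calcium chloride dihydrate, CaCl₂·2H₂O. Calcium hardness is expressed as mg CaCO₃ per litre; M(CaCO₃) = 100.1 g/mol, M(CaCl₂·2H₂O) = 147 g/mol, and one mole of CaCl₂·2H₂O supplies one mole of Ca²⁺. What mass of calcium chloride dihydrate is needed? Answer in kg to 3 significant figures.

62.0 kg

Volume: 960 m³ = 960,000 L.
Hardness to add: (175 − 131) = 44 mg/L as CaCO₃ × 960,000 L = 42,240 g as CaCO₃.
Moles of Ca²⁺ (1 mol Ca²⁺ ≡ 1 mol CaCO₃): 42,240 / 100.1 g/mol = 422 mol.
Mass of CaCl₂·2H₂O: 422 × 147 = 62,030 g.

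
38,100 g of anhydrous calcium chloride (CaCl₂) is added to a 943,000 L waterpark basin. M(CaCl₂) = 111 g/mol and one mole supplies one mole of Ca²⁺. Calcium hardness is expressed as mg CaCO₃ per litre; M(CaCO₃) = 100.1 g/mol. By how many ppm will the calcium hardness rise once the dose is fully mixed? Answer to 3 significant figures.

Moles of Ca²⁺: 38,100 g ÷ 111 g/mol = 343.2 mol.
As CaCO₃: 343.2 mol × 100.1 g/mol = 34,360 g.
Rise: 34,360 g / 943,000 L × 1000 = 36.44 mg/L.

36.4 ppm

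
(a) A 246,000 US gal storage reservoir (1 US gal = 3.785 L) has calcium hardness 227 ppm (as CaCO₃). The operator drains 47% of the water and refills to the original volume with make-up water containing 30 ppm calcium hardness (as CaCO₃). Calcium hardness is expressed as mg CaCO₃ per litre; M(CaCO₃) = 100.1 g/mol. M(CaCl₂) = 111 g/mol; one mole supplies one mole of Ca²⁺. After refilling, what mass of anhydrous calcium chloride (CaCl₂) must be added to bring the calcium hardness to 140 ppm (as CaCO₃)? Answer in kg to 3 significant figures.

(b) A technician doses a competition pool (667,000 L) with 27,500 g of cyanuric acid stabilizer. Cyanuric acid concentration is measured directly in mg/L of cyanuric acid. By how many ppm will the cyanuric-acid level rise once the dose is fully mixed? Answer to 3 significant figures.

(a) 5.77 kg; (b) 41.2 ppm

(a) Volume: 246,000 US gal × 3.785 L/gal = 931,110 L.
(a) After draining 47% and refilling: 227 × 0.53 + 30 × 0.47 = 134.41 ppm.
(a) Deficit to target: 140 − 134.41 = 5.59 mg/L.
(a) As CaCO₃: 5.59 mg/L × 931,110 L = 5205 g; ÷ 100.1 = 52 mol Ca²⁺.
(a) Mass: 52 × 111 = 5772 g.

(b) Rise: 27,500 g / 667,000 L × 1000 = 41.23 mg/L.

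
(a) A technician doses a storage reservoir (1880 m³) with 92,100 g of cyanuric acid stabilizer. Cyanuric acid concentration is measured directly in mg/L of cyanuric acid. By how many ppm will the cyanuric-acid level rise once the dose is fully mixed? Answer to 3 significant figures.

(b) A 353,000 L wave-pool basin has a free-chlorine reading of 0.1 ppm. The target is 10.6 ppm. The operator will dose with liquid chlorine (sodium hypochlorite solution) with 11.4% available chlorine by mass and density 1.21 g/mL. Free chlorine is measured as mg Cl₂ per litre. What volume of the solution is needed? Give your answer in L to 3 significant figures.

(a) 49.0 ppm; (b) 26.9 L

(a) Volume: 1880 m³ = 1,880,000 L.
(a) Rise: 92,100 g / 1,880,000 L × 1000 = 48.99 mg/L.

(b) Chlorine deficit: 10.6 − 0.1 = 10.5 ppm = 10.5 mg/L as Cl₂.
(b) Cl₂ equivalent needed: 10.5 mg/L × 353,000 L = 3,706,000 mg = 3706 g.
(b) Product at 11.4% available chlorine: 3706 / 0.114 = 32,510 g.
(b) Volume at density 1.21 g/mL: 32,510 g ÷ 1.21 g/mL = 26,870 mL.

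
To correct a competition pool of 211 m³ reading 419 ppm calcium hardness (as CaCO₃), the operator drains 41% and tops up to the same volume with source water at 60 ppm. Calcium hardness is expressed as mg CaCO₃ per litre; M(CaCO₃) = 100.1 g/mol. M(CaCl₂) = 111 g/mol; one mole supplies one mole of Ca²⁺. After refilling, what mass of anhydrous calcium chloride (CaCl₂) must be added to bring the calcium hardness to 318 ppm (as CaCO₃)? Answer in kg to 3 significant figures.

10.8 kg

Volume: 211 m³ = 211,000 L.
After draining 41% and refilling: 419 × 0.59 + 60 × 0.41 = 271.81 ppm.
Deficit to target: 318 − 271.81 = 46.19 mg/L.
As CaCO₃: 46.19 mg/L × 211,000 L = 9746 g; ÷ 100.1 = 97.36 mol Ca²⁺.
Mass: 97.36 × 111 = 10,810 g.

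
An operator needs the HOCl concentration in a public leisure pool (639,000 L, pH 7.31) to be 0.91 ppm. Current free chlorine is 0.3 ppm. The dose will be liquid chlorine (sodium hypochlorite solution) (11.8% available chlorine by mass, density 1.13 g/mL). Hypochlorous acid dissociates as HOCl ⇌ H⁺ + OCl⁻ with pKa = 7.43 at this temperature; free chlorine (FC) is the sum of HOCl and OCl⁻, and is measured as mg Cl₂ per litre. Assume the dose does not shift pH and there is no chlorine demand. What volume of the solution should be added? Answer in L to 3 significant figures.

6.23 L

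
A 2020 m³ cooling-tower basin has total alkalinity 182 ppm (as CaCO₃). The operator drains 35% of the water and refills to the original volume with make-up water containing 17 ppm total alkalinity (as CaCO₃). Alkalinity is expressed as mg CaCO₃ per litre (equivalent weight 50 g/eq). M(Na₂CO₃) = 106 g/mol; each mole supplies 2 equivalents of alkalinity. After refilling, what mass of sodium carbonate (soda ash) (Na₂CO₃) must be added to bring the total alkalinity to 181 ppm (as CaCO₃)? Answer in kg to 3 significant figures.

Volume: 2020 m³ = 2,020,000 L.
After draining 35% and refilling: 182 × 0.65 + 17 × 0.35 = 124.25 ppm.
Deficit to target: 181 − 124.25 = 56.75 mg/L.
As CaCO₃: 56.75 mg/L × 2,020,000 L = 114,600 g; ÷ 50 g/eq ÷ 2 = 1146 mol Na₂CO₃.
Mass: 1146 × 106 = 121,500 g.

122 kg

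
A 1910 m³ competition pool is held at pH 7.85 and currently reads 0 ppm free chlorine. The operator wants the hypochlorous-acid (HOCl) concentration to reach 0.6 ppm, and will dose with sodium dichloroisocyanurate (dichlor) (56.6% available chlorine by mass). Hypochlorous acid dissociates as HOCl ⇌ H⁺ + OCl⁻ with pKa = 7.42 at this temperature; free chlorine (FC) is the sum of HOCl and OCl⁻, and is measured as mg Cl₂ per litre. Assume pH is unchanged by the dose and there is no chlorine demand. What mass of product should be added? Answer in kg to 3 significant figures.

7.47 kg

Volume: 1910 m³ = 1,910,000 L.
[OCl⁻]/[HOCl] = 10^(pH − pKa) = 10^(7.85 − 7.42) = 2.692; fraction as HOCl = 1/(1 + 2.692) = 0.2709.
Free chlorine required for 0.6 ppm HOCl: 0.6 / 0.2709 = 2.215 ppm.
FC to add: 2.215 − 0 = 2.215 mg/L as Cl₂.
Cl₂ equivalent: 2.215 mg/L × 1,910,000 L = 4230 g.
Product at 56.6% available Cl: 4230 / 0.566 = 7474 g.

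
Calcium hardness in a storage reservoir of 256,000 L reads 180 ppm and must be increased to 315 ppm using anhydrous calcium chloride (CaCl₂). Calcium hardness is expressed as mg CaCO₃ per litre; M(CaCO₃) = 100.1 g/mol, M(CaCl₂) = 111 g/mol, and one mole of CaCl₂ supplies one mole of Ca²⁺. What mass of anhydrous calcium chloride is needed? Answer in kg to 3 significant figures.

38.3 kg

Hardness to add: (315 − 180) = 135 mg/L as CaCO₃ × 256,000 L = 34,560 g as CaCO₃.
Moles of Ca²⁺ (1 mol Ca²⁺ ≡ 1 mol CaCO₃): 34,560 / 100.1 g/mol = 345.3 mol.
Mass of CaCl₂: 345.3 × 111 = 38,320 g.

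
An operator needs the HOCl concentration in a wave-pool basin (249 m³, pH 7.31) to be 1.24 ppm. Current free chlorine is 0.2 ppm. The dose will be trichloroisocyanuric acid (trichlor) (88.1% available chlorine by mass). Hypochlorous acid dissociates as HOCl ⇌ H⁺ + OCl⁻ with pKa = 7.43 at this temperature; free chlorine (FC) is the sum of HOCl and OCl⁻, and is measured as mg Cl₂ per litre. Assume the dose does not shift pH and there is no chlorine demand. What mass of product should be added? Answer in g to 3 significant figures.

560 g

Volume: 249 m³ = 249,000 L.
[OCl⁻]/[HOCl] = 10^(pH − pKa) = 10^(7.31 − 7.43) = 0.7586; fraction as HOCl = 1/(1 + 0.7586) = 0.5686.
Free chlorine required for 1.24 ppm HOCl: 1.24 / 0.5686 = 2.181 ppm.
FC to add: 2.181 − 0.2 = 1.981 mg/L as Cl₂.
Cl₂ equivalent: 1.981 mg/L × 249,000 L = 493.2 g.
Product at 88.1% available Cl: 493.2 / 0.881 = 559.8 g.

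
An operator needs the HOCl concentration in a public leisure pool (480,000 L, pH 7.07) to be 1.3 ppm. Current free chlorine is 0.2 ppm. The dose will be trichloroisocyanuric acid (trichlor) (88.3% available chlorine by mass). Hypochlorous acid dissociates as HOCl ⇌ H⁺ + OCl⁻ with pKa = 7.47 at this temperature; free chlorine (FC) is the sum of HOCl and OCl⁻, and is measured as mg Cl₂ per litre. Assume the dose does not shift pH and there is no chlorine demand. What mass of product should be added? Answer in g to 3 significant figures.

879 g

[OCl⁻]/[HOCl] = 10^(pH − pKa) = 10^(7.07 − 7.47) = 0.3981; fraction as HOCl = 1/(1 + 0.3981) = 0.7153.
Free chlorine required for 1.3 ppm HOCl: 1.3 / 0.7153 = 1.818 ppm.
FC to add: 1.818 − 0.2 = 1.618 mg/L as Cl₂.
Cl₂ equivalent: 1.618 mg/L × 480,000 L = 776.4 g.
Product at 88.3% available Cl: 776.4 / 0.883 = 879.3 g.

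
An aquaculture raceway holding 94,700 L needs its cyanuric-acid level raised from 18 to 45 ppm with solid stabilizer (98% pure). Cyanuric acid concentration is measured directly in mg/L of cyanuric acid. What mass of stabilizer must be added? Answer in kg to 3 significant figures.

2.61 kg

CYA to add: (45 − 18) = 27 mg/L × 94,700 L = 2557 g cyanuric acid.
At 98% purity: 2557 / 0.98 = 2609 g product.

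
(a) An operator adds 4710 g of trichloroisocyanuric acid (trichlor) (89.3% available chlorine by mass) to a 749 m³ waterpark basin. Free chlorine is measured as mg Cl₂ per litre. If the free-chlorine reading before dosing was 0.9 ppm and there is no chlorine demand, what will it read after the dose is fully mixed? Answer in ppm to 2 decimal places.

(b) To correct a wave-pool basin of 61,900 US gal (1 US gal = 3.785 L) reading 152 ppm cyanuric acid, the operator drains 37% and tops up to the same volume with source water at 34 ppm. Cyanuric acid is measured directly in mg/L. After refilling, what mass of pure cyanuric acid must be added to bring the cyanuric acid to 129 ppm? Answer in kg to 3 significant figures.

(a) Volume: 749 m³ = 749,000 L.
(a) Available chlorine delivered: 4710 g × 0.893 = 4206 g as Cl₂.
(a) Concentration rise: 4206 g / 749,000 L = 5.616 mg/L = 5.62 ppm.
(a) Final FC: 0.9 + 5.62 = 6.52 ppm.

(b) Volume: 61,900 US gal × 3.785 L/gal = 234,292 L.
(b) After draining 37% and refilling: 152 × 0.63 + 34 × 0.37 = 108.34 ppm.
(b) Deficit to target: 129 − 108.34 = 20.66 mg/L.
(b) Mass: 20.66 mg/L × 234,292 L = 4840 g cyanuric acid.

(a) 6.52 ppm; (b) 4.84 kg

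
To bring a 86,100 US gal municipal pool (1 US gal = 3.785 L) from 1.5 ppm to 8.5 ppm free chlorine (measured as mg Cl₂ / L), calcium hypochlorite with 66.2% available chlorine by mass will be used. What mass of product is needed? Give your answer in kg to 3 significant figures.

Volume: 86,100 US gal × 3.785 L/gal = 325,888 L.
Chlorine deficit: 8.5 − 1.5 = 7 ppm = 7 mg/L as Cl₂.
Cl₂ equivalent needed: 7 mg/L × 325,888 L = 2,281,000 mg = 2281 g.
Product at 66.2% available chlorine: 2281 / 0.662 = 3446 g.

3.45 kg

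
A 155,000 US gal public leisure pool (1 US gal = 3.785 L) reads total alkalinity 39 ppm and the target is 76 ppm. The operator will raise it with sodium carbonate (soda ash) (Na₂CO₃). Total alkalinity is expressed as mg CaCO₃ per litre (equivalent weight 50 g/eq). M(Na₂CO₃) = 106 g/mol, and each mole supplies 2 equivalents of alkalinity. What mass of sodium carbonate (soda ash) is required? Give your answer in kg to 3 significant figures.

Volume: 155,000 US gal × 3.785 L/gal = 586,675 L.
Alkalinity to add: (76 − 39) = 37 mg/L as CaCO₃ × 586,675 L = 21,710 g as CaCO₃.
Equivalents: 21,710 g ÷ 50 g/eq = 434.1 eq.
Each mole of Na₂CO₃ supplies 2 eq, so 434.1 / 2 = 217.1 mol.
Mass: 217.1 mol × 106 g/mol = 23,010 g.

23.0 kg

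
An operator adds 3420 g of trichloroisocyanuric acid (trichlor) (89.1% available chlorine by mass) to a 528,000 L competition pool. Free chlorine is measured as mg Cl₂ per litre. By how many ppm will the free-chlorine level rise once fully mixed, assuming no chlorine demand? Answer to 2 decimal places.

Available chlorine delivered: 3420 g × 0.891 = 3047 g as Cl₂.
Concentration rise: 3047 g / 528,000 L = 5.771 mg/L = 5.77 ppm.

5.77 ppm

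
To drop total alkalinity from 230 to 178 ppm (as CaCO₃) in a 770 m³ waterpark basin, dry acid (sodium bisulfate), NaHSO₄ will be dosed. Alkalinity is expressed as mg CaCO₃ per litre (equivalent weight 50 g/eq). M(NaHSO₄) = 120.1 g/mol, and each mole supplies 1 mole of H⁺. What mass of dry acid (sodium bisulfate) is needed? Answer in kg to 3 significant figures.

Volume: 770 m³ = 770,000 L.
Alkalinity to neutralize: (230 − 178) = 52 mg/L as CaCO₃ × 770,000 L = 40,040 g as CaCO₃.
Equivalents of H⁺ required: 40,040 ÷ 50 g/eq = 800.8 eq = 800.8 mol NaHSO₄.
Mass of NaHSO₄: 800.8 × 120.1 = 96,180 g.

96.2 kg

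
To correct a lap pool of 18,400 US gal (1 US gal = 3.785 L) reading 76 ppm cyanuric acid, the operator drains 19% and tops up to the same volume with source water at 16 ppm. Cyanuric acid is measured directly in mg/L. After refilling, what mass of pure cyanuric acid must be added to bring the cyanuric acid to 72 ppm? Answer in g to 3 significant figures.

515 g

Volume: 18,400 US gal × 3.785 L/gal = 69,644 L.
After draining 19% and refilling: 76 × 0.81 + 16 × 0.19 = 64.6 ppm.
Deficit to target: 72 − 64.6 = 7.4 mg/L.
Mass: 7.4 mg/L × 69,644 L = 515.4 g cyanuric acid.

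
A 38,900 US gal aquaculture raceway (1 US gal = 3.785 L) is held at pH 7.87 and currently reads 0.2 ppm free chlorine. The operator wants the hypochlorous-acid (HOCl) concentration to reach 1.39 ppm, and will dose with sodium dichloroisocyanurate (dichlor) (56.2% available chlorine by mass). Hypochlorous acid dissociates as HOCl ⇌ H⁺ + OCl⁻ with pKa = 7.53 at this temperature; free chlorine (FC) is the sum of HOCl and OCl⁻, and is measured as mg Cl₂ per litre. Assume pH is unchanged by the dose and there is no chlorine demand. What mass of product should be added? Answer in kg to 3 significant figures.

1.11 kg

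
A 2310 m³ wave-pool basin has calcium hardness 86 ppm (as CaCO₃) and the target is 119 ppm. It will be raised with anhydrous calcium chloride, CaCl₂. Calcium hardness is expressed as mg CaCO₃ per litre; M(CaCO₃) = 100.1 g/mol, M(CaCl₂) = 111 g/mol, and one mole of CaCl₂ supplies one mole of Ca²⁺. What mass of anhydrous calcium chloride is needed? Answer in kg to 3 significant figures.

84.5 kg

Volume: 2310 m³ = 2,310,000 L.
Hardness to add: (119 − 86) = 33 mg/L as CaCO₃ × 2,310,000 L = 76,230 g as CaCO₃.
Moles of Ca²⁺ (1 mol Ca²⁺ ≡ 1 mol CaCO₃): 76,230 / 100.1 g/mol = 761.5 mol.
Mass of CaCl₂: 761.5 × 111 = 84,530 g.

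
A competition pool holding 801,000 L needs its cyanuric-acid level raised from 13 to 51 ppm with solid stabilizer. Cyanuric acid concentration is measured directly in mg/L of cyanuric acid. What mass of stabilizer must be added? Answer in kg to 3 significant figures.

30.4 kg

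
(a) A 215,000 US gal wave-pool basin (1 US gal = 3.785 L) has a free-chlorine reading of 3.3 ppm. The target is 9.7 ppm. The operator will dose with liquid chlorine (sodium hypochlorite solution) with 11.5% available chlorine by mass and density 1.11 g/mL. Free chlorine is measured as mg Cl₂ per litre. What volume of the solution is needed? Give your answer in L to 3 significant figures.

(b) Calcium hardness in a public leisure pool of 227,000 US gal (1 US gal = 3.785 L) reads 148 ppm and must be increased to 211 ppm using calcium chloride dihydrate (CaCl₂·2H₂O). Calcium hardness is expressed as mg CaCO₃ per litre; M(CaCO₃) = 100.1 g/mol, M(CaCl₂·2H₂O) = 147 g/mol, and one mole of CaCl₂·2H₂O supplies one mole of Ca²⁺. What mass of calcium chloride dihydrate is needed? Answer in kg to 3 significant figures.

(a) 40.8 L; (b) 79.5 kg

(a) Volume: 215,000 US gal × 3.785 L/gal = 813,775 L.
(a) Chlorine deficit: 9.7 − 3.3 = 6.4 ppm = 6.4 mg/L as Cl₂.
(a) Cl₂ equivalent needed: 6.4 mg/L × 813,775 L = 5,208,000 mg = 5208 g.
(a) Product at 11.5% available chlorine: 5208 / 0.115 = 45,290 g.
(a) Volume at density 1.11 g/mL: 45,290 g ÷ 1.11 g/mL = 40,800 mL.

(b) Volume: 227,000 US gal × 3.785 L/gal = 859,195 L.
(b) Hardness to add: (211 − 148) = 63 mg/L as CaCO₃ × 859,195 L = 54,130 g as CaCO₃.
(b) Moles of Ca²⁺ (1 mol Ca²⁺ ≡ 1 mol CaCO₃): 54,130 / 100.1 g/mol = 540.8 mol.
(b) Mass of CaCl₂·2H₂O: 540.8 × 147 = 79,490 g.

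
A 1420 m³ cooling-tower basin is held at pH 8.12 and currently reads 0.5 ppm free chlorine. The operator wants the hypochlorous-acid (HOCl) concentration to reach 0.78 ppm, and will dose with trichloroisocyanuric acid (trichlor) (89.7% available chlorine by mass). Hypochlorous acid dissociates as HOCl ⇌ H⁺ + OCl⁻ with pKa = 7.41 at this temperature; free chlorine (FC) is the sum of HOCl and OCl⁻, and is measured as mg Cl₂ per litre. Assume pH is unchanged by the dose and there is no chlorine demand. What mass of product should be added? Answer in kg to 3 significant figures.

Volume: 1420 m³ = 1,420,000 L.
[OCl⁻]/[HOCl] = 10^(pH − pKa) = 10^(8.12 − 7.41) = 5.129; fraction as HOCl = 1/(1 + 5.129) = 0.1632.
Free chlorine required for 0.78 ppm HOCl: 0.78 / 0.1632 = 4.78 ppm.
FC to add: 4.78 − 0.5 = 4.28 mg/L as Cl₂.
Cl₂ equivalent: 4.28 mg/L × 1,420,000 L = 6078 g.
Product at 89.7% available Cl: 6078 / 0.897 = 6776 g.

6.78 kg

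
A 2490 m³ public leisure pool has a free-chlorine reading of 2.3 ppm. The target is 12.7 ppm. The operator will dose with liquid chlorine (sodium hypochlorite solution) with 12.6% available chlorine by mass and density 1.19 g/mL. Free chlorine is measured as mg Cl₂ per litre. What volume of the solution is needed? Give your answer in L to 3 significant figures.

Volume: 2490 m³ = 2,490,000 L.
Chlorine deficit: 12.7 − 2.3 = 10.4 ppm = 10.4 mg/L as Cl₂.
Cl₂ equivalent needed: 10.4 mg/L × 2,490,000 L = 25,900,000 mg = 25,900 g.
Product at 12.6% available chlorine: 25,900 / 0.126 = 205,500 g.
Volume at density 1.19 g/mL: 205,500 g ÷ 1.19 g/mL = 172,700 mL.

173 L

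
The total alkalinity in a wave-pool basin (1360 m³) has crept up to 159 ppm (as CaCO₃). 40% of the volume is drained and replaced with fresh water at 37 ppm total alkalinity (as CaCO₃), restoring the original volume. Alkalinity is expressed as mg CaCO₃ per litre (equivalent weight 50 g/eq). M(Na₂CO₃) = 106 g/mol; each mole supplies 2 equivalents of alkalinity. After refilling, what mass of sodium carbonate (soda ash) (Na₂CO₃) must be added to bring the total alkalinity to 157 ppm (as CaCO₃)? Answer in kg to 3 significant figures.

Volume: 1360 m³ = 1,360,000 L.
After draining 40% and refilling: 159 × 0.60 + 37 × 0.40 = 110.2 ppm.
Deficit to target: 157 − 110.2 = 46.8 mg/L.
As CaCO₃: 46.8 mg/L × 1,360,000 L = 63,650 g; ÷ 50 g/eq ÷ 2 = 636.5 mol Na₂CO₃.
Mass: 636.5 × 106 = 67,470 g.

67.5 kg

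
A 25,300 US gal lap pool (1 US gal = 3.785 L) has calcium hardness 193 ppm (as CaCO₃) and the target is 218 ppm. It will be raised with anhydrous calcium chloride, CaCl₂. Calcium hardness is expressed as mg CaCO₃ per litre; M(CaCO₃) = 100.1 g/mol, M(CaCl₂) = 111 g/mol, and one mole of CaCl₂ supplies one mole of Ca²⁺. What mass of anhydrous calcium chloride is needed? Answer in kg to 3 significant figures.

Volume: 25,300 US gal × 3.785 L/gal = 95,760 L.
Hardness to add: (218 − 193) = 25 mg/L as CaCO₃ × 95,760 L = 2394 g as CaCO₃.
Moles of Ca²⁺ (1 mol Ca²⁺ ≡ 1 mol CaCO₃): 2394 / 100.1 g/mol = 23.92 mol.
Mass of CaCl₂: 23.92 × 111 = 2655 g.

2.65 kg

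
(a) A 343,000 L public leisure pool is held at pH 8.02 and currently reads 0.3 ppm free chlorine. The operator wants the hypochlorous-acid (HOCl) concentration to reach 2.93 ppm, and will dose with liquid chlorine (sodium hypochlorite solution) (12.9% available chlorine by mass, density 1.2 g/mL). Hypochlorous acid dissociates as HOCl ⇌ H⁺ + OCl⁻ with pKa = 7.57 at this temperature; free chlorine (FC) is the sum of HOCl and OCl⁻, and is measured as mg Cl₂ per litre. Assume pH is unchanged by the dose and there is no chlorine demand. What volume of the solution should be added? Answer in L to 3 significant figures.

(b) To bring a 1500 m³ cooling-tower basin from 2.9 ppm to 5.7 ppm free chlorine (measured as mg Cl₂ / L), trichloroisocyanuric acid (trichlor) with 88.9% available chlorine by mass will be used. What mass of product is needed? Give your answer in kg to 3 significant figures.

(a) 24.1 L; (b) 4.72 kg

(a) [OCl⁻]/[HOCl] = 10^(pH − pKa) = 10^(8.02 − 7.57) = 2.818; fraction as HOCl = 1/(1 + 2.818) = 0.2619.
(a) Free chlorine required for 2.93 ppm HOCl: 2.93 / 0.2619 = 11.19 ppm.
(a) FC to add: 11.19 − 0.3 = 10.89 mg/L as Cl₂.
(a) Cl₂ equivalent: 10.89 mg/L × 343,000 L = 3735 g.
(a) Product at 12.9% available Cl: 3735 / 0.129 = 28,950 g.
(a) Volume: 28,950 g ÷ 1.2 g/mL = 24,120 mL.

(b) Volume: 1500 m³ = 1,500,000 L.
(b) Chlorine deficit: 5.7 − 2.9 = 2.8 ppm = 2.8 mg/L as Cl₂.
(b) Cl₂ equivalent needed: 2.8 mg/L × 1,500,000 L = 4,200,000 mg = 4200 g.
(b) Product at 88.9% available chlorine: 4200 / 0.889 = 4724 g.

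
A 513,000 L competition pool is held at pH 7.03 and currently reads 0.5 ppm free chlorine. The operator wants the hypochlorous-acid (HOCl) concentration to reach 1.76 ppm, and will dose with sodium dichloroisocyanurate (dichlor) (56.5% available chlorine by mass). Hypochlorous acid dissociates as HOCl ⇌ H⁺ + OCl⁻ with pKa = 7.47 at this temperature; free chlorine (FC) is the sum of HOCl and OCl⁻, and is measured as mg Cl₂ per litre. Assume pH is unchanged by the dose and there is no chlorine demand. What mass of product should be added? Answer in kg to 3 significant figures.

1.72 kg

[OCl⁻]/[HOCl] = 10^(pH − pKa) = 10^(7.03 − 7.47) = 0.3631; fraction as HOCl = 1/(1 + 0.3631) = 0.7336.
Free chlorine required for 1.76 ppm HOCl: 1.76 / 0.7336 = 2.399 ppm.
FC to add: 2.399 − 0.5 = 1.899 mg/L as Cl₂.
Cl₂ equivalent: 1.899 mg/L × 513,000 L = 974.2 g.
Product at 56.5% available Cl: 974.2 / 0.565 = 1724 g.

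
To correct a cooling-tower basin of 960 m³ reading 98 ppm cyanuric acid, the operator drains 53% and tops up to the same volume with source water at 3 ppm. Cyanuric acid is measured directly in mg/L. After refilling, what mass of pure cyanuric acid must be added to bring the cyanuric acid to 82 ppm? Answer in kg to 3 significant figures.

33.0 kg

Volume: 960 m³ = 960,000 L.
After draining 53% and refilling: 98 × 0.47 + 3 × 0.53 = 47.65 ppm.
Deficit to target: 82 − 47.65 = 34.35 mg/L.
Mass: 34.35 mg/L × 960,000 L = 32,980 g cyanuric acid.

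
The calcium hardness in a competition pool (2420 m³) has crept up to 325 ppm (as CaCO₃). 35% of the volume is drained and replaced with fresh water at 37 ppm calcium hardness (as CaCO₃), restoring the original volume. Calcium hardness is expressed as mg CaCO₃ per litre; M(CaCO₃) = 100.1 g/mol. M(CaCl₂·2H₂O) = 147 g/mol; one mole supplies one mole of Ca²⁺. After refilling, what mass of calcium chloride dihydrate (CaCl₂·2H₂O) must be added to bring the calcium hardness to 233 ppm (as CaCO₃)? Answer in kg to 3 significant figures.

31.3 kg

Volume: 2420 m³ = 2,420,000 L.
After draining 35% and refilling: 325 × 0.65 + 37 × 0.35 = 224.2 ppm.
Deficit to target: 233 − 224.2 = 8.8 mg/L.
As CaCO₃: 8.8 mg/L × 2,420,000 L = 21,300 g; ÷ 100.1 = 212.7 mol Ca²⁺.
Mass: 212.7 × 147 = 31,270 g.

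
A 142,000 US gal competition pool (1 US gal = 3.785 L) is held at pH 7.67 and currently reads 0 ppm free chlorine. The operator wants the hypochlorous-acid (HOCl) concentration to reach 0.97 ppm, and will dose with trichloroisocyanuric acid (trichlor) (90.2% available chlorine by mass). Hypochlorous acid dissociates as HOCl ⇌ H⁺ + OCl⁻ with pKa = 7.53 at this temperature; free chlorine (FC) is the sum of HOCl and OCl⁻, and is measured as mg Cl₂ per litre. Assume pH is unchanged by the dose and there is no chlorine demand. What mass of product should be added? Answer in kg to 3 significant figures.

1.38 kg

Volume: 142,000 US gal × 3.785 L/gal = 537,470 L.
[OCl⁻]/[HOCl] = 10^(pH − pKa) = 10^(7.67 − 7.53) = 1.38; fraction as HOCl = 1/(1 + 1.38) = 0.4201.
Free chlorine required for 0.97 ppm HOCl: 0.97 / 0.4201 = 2.309 ppm.
FC to add: 2.309 − 0 = 2.309 mg/L as Cl₂.
Cl₂ equivalent: 2.309 mg/L × 537,470 L = 1241 g.
Product at 90.2% available Cl: 1241 / 0.902 = 1376 g.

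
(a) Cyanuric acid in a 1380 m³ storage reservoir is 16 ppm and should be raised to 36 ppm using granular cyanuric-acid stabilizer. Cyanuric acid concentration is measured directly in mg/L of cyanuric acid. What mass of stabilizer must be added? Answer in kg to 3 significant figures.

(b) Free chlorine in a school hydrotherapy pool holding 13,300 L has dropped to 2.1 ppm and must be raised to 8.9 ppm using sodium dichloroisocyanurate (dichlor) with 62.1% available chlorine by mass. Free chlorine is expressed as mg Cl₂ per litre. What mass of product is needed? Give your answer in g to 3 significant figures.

(a) Volume: 1380 m³ = 1,380,000 L.
(a) CYA to add: (36 − 16) = 20 mg/L × 1,380,000 L = 27,600 g cyanuric acid.

(b) Chlorine deficit: 8.9 − 2.1 = 6.8 ppm = 6.8 mg/L as Cl₂.
(b) Cl₂ equivalent needed: 6.8 mg/L × 13,300 L = 90,440 mg = 90.44 g.
(b) Product at 62.1% available chlorine: 90.44 / 0.621 = 145.6 g.

(a) 27.6 kg; (b) 146 g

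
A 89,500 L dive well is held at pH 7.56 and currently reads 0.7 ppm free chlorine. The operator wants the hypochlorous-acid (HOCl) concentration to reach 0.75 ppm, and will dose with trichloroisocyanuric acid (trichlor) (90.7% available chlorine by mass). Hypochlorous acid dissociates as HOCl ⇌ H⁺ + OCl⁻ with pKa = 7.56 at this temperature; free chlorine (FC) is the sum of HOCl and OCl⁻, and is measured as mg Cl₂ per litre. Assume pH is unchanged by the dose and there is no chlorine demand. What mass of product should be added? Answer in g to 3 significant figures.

[OCl⁻]/[HOCl] = 10^(pH − pKa) = 10^(7.56 − 7.56) = 1; fraction as HOCl = 1/(1 + 1) = 0.5.
Free chlorine required for 0.75 ppm HOCl: 0.75 / 0.5 = 1.5 ppm.
FC to add: 1.5 − 0.7 = 0.8 mg/L as Cl₂.
Cl₂ equivalent: 0.8 mg/L × 89,500 L = 71.6 g.
Product at 90.7% available Cl: 71.6 / 0.907 = 78.94 g.

78.9 g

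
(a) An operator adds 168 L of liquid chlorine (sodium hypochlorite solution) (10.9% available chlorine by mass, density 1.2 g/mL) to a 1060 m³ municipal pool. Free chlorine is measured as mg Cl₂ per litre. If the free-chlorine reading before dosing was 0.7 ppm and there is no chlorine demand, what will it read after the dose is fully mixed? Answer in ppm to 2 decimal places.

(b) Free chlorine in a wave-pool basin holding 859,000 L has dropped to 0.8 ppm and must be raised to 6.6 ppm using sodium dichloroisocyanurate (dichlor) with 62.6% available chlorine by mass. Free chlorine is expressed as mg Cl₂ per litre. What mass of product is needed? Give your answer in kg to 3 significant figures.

(a) Volume: 1060 m³ = 1,060,000 L.
(a) Mass of solution: 168 L × 1000 mL/L × 1.2 g/mL = 201,600 g.
(a) Available chlorine delivered: 201,600 g × 0.109 = 21,970 g as Cl₂.
(a) Concentration rise: 21,970 g / 1,060,000 L = 20.73 mg/L = 20.73 ppm.
(a) Final FC: 0.7 + 20.73 = 21.43 ppm.

(b) Chlorine deficit: 6.6 − 0.8 = 5.8 ppm = 5.8 mg/L as Cl₂.
(b) Cl₂ equivalent needed: 5.8 mg/L × 859,000 L = 4,982,000 mg = 4982 g.
(b) Product at 62.6% available chlorine: 4982 / 0.626 = 7959 g.

(a) 21.43 ppm; (b) 7.96 kg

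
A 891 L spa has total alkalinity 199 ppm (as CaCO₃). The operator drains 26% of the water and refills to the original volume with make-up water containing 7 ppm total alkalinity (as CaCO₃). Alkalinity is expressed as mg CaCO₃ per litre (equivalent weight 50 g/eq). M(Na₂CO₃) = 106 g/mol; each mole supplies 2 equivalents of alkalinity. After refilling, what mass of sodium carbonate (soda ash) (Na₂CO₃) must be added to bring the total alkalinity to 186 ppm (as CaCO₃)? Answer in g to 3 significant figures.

34.9 g

After draining 26% and refilling: 199 × 0.74 + 7 × 0.26 = 149.08 ppm.
Deficit to target: 186 − 149.08 = 36.92 mg/L.
As CaCO₃: 36.92 mg/L × 891 L = 32.9 g; ÷ 50 g/eq ÷ 2 = 0.329 mol Na₂CO₃.
Mass: 0.329 × 106 = 34.87 g.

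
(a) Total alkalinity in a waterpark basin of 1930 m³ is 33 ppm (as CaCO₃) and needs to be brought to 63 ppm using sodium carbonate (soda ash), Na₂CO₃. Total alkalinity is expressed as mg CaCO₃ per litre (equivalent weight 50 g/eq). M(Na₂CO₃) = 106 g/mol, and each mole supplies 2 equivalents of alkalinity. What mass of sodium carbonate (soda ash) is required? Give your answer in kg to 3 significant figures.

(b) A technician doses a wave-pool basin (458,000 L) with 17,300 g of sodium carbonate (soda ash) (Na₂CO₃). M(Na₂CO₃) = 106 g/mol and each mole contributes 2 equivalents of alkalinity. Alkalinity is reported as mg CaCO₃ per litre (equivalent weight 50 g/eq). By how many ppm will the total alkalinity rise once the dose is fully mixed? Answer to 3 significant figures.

(a) Volume: 1930 m³ = 1,930,000 L.
(a) Alkalinity to add: (63 − 33) = 30 mg/L as CaCO₃ × 1,930,000 L = 57,900 g as CaCO₃.
(a) Equivalents: 57,900 g ÷ 50 g/eq = 1158 eq.
(a) Each mole of Na₂CO₃ supplies 2 eq, so 1158 / 2 = 579 mol.
(a) Mass: 579 mol × 106 g/mol = 61,370 g.

(b) Moles of Na₂CO₃: 17,300 g ÷ 106 g/mol = 163.2 mol → 326.4 eq of alkalinity.
(b) As CaCO₃: 326.4 eq × 50 g/eq = 16,320 g.
(b) Rise: 16,320 g / 458,000 L × 1000 = 35.63 mg/L.

(a) 61.4 kg; (b) 35.6 ppm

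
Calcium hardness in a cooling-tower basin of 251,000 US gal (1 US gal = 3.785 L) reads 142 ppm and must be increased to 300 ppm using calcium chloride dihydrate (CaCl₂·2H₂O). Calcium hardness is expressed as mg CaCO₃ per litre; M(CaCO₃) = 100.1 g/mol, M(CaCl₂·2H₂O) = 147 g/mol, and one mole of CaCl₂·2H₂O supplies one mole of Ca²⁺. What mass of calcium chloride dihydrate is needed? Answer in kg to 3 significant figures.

220 kg

Volume: 251,000 US gal × 3.785 L/gal = 950,035 L.
Hardness to add: (300 − 142) = 158 mg/L as CaCO₃ × 950,035 L = 150,100 g as CaCO₃.
Moles of Ca²⁺ (1 mol Ca²⁺ ≡ 1 mol CaCO₃): 150,100 / 100.1 g/mol = 1500 mol.
Mass of CaCl₂·2H₂O: 1500 × 147 = 220,400 g.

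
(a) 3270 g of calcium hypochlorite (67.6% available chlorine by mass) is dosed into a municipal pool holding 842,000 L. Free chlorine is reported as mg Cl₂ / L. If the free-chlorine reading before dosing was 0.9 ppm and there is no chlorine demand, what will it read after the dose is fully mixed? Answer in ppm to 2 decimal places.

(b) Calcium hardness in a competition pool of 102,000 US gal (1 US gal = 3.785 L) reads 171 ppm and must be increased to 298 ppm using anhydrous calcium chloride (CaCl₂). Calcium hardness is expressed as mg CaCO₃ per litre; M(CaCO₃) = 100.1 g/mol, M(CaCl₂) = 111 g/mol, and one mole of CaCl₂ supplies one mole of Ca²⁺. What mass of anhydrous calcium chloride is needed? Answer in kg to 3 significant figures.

(a) 3.53 ppm; (b) 54.4 kg

(a) Available chlorine delivered: 3270 g × 0.676 = 2211 g as Cl₂.
(a) Concentration rise: 2211 g / 842,000 L = 2.625 mg/L = 2.63 ppm.
(a) Final FC: 0.9 + 2.63 = 3.53 ppm.

(b) Volume: 102,000 US gal × 3.785 L/gal = 386,070 L.
(b) Hardness to add: (298 − 171) = 127 mg/L as CaCO₃ × 386,070 L = 49,030 g as CaCO₃.
(b) Moles of Ca²⁺ (1 mol Ca²⁺ ≡ 1 mol CaCO₃): 49,030 / 100.1 g/mol = 489.8 mol.
(b) Mass of CaCl₂: 489.8 × 111 = 54,370 g.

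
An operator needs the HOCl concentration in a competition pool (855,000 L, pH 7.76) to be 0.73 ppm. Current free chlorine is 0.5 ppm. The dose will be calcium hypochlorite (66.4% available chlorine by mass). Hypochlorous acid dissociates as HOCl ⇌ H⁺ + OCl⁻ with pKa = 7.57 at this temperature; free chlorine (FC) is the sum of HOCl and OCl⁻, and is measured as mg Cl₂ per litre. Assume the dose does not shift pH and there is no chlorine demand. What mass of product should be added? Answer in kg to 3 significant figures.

1.75 kg

[OCl⁻]/[HOCl] = 10^(pH − pKa) = 10^(7.76 − 7.57) = 1.549; fraction as HOCl = 1/(1 + 1.549) = 0.3923.
Free chlorine required for 0.73 ppm HOCl: 0.73 / 0.3923 = 1.861 ppm.
FC to add: 1.861 − 0.5 = 1.361 mg/L as Cl₂.
Cl₂ equivalent: 1.361 mg/L × 855,000 L = 1163 g.
Product at 66.4% available Cl: 1163 / 0.664 = 1752 g.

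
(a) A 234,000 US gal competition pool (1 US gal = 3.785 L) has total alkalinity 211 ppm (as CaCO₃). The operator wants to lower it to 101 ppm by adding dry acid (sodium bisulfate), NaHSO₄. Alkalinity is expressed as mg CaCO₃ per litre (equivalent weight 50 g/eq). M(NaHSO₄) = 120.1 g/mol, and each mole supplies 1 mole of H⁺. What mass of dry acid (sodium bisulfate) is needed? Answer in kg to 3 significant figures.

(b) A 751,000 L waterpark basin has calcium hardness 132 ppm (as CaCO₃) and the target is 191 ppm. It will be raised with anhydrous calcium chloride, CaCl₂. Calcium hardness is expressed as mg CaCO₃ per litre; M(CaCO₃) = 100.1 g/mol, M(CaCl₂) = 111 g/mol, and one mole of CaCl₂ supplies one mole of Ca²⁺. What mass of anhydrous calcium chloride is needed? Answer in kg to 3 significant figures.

(a) Volume: 234,000 US gal × 3.785 L/gal = 885,690 L.
(a) Alkalinity to neutralize: (211 − 101) = 110 mg/L as CaCO₃ × 885,690 L = 97,430 g as CaCO₃.
(a) Equivalents of H⁺ required: 97,430 ÷ 50 g/eq = 1949 eq = 1949 mol NaHSO₄.
(a) Mass of NaHSO₄: 1949 × 120.1 = 234,000 g.

(b) Hardness to add: (191 − 132) = 59 mg/L as CaCO₃ × 751,000 L = 44,310 g as CaCO₃.
(b) Moles of Ca²⁺ (1 mol Ca²⁺ ≡ 1 mol CaCO₃): 44,310 / 100.1 g/mol = 442.6 mol.
(b) Mass of CaCl₂: 442.6 × 111 = 49,130 g.

(a) 234 kg; (b) 49.1 kg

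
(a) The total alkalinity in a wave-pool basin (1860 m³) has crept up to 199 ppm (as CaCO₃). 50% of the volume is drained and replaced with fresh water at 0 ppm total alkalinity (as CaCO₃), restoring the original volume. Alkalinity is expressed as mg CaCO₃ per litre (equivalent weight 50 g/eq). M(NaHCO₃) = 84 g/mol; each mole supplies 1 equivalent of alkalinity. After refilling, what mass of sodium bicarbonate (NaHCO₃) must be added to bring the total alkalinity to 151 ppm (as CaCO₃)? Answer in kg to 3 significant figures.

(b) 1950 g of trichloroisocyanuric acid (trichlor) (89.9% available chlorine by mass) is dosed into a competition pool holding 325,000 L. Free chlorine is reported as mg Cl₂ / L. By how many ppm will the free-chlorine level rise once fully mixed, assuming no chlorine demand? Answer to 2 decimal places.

(a) Volume: 1860 m³ = 1,860,000 L.
(a) After draining 50% and refilling: 199 × 0.50 + 0 × 0.50 = 99.5 ppm.
(a) Deficit to target: 151 − 99.5 = 51.5 mg/L.
(a) As CaCO₃: 51.5 mg/L × 1,860,000 L = 95,790 g; ÷ 50 g/eq ÷ 1 = 1916 mol NaHCO₃.
(a) Mass: 1916 × 84 = 160,900 g.

(b) Available chlorine delivered: 1950 g × 0.899 = 1753 g as Cl₂.
(b) Concentration rise: 1753 g / 325,000 L = 5.394 mg/L = 5.39 ppm.

(a) 161 kg; (b) 5.39 ppm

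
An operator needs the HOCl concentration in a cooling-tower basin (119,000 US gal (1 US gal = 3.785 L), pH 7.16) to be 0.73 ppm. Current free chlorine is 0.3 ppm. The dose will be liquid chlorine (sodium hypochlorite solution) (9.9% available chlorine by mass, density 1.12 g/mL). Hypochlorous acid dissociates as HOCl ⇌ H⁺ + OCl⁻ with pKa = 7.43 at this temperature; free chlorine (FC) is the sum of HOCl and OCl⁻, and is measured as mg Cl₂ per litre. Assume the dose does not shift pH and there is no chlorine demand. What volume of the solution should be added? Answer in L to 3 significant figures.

3.34 L

Volume: 119,000 US gal × 3.785 L/gal = 450,415 L.
[OCl⁻]/[HOCl] = 10^(pH − pKa) = 10^(7.16 − 7.43) = 0.537; fraction as HOCl = 1/(1 + 0.537) = 0.6506.
Free chlorine required for 0.73 ppm HOCl: 0.73 / 0.6506 = 1.122 ppm.
FC to add: 1.122 − 0.3 = 0.822 mg/L as Cl₂.
Cl₂ equivalent: 0.822 mg/L × 450,415 L = 370.3 g.
Product at 9.9% available Cl: 370.3 / 0.099 = 3740 g.
Volume: 3740 g ÷ 1.12 g/mL = 3339 mL.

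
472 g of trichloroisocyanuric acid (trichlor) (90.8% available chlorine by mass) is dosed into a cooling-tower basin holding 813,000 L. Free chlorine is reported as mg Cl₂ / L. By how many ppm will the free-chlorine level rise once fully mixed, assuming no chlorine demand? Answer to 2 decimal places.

Available chlorine delivered: 472 g × 0.908 = 428.6 g as Cl₂.
Concentration rise: 428.6 g / 813,000 L = 0.5272 mg/L = 0.53 ppm.

0.53 ppm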